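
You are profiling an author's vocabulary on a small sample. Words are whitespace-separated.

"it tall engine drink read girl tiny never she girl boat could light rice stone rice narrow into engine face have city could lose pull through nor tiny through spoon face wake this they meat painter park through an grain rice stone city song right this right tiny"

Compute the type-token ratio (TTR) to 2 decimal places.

N = 48 tokens, V = 34 types.
TTR = V / N = 34 / 48 = 0.71

0.71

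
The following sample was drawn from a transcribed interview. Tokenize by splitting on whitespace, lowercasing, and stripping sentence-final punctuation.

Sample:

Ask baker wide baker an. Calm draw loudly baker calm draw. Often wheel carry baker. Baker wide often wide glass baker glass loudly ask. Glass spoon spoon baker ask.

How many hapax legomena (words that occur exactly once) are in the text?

3

Frequencies: baker:7, ask:3, wide:3, glass:3, calm:2, draw:2, loudly:2, often:2, spoon:2, an:1, wheel:1, carry:1
Hapax (freq=1): an, carry, wheel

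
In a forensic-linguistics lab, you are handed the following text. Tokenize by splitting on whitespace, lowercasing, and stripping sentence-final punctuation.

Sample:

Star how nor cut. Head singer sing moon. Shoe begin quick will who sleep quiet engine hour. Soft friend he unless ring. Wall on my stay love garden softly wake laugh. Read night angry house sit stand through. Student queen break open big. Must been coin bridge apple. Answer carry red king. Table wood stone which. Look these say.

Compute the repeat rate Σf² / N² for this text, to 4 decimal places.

0.0169

Frequencies: star:1, how:1, nor:1, cut:1, head:1, singer:1, sing:1, moon:1, shoe:1, begin:1, quick:1, will:1, who:1, sleep:1, quiet:1, engine:1, hour:1, soft:1, friend:1, he:1, … (39 more, each freq 1)
Σf² = 59; N² = 3481
Repeat rate = 59 / 3481 = 0.0169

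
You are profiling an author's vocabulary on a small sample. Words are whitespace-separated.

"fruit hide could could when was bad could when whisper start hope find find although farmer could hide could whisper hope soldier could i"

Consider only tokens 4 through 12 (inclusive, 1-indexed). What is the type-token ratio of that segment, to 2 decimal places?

Segment tokens 4–12: could, when, was, bad, could, when, whisper, start, hope
Segment N = 9, segment V = 7.
TTR = 7 / 9 = 0.78

0.78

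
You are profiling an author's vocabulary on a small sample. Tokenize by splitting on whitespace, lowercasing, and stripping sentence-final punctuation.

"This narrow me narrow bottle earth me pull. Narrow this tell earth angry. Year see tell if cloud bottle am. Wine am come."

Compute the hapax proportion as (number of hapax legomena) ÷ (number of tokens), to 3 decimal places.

Frequencies: narrow:3, this:2, me:2, bottle:2, earth:2, tell:2, am:2, pull:1, angry:1, year:1, see:1, if:1, cloud:1, wine:1, come:1
Hapax count = 8; token count = 23.
Ratio = 8 / 23 = 0.348

0.348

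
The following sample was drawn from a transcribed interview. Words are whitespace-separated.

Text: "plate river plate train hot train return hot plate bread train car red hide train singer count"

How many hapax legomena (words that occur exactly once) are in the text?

Frequencies: train:4, plate:3, hot:2, river:1, return:1, bread:1, car:1, red:1, hide:1, singer:1, count:1
Hapax (freq=1): bread, car, count, hide, red, return, river, singer

8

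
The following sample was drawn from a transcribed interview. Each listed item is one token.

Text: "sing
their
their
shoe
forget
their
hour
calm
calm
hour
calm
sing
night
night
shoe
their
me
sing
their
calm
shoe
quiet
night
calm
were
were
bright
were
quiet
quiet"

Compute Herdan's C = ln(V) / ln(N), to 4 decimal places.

N = 30, V = 11.
ln(V) = 2.397895, ln(N) = 3.401197
C = 2.397895 / 3.401197 = 0.7050

0.7050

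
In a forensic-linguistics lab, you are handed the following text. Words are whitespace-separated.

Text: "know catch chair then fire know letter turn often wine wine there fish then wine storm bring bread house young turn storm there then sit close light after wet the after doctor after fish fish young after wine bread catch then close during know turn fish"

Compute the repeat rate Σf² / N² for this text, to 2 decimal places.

Frequencies: then:4, wine:4, fish:4, after:4, know:3, turn:3, catch:2, there:2, storm:2, bread:2, young:2, close:2, chair:1, fire:1, letter:1, often:1, bring:1, house:1, sit:1, light:1, … (4 more, each freq 1)
Σf² = 118; N² = 2116
Repeat rate = 118 / 2116 = 0.06

0.06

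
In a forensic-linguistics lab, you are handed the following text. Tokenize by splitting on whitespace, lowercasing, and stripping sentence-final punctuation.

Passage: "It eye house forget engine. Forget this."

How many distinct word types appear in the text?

Distinct types: {engine, eye, forget, house, it, this}
V = 6

6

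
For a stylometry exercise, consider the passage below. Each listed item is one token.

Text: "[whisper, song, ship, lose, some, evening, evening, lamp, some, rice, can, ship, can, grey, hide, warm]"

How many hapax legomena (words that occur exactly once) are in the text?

Frequencies: ship:2, some:2, evening:2, can:2, whisper:1, song:1, lose:1, lamp:1, rice:1, grey:1, hide:1, warm:1
Hapax (freq=1): grey, hide, lamp, lose, rice, song, warm, whisper

8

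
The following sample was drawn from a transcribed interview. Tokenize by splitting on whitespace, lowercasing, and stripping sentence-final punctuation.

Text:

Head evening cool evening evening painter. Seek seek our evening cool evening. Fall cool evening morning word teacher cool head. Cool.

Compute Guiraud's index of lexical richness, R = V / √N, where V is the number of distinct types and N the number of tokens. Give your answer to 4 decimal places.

2.1822

N = 21, V = 10.
√N = 4.582576
R = 10 / 4.582576 = 2.1822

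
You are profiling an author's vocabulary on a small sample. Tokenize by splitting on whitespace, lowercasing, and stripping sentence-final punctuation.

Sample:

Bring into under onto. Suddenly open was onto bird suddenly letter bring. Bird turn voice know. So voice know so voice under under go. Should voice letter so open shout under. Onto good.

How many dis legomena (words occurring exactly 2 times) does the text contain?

Frequencies: under:4, voice:4, onto:3, so:3, bring:2, suddenly:2, open:2, bird:2, letter:2, know:2, into:1, was:1, turn:1, go:1, should:1, shout:1, good:1
Words with frequency 2: bird, bring, know, letter, open, suddenly

6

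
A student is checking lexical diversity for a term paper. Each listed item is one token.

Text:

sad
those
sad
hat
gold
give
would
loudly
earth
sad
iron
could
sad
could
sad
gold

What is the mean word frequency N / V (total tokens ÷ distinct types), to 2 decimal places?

1.60

N = 16 tokens, V = 10 types.
Mean frequency = N / V = 16 / 10 = 1.60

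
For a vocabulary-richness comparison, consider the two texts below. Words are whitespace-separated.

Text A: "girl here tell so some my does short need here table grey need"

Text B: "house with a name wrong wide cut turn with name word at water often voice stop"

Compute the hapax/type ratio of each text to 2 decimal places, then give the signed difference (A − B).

-0.04

A: hapax=9, V=11, ratio=0.82
B: hapax=12, V=14, ratio=0.86
Difference = 0.82 − 0.86 = -0.04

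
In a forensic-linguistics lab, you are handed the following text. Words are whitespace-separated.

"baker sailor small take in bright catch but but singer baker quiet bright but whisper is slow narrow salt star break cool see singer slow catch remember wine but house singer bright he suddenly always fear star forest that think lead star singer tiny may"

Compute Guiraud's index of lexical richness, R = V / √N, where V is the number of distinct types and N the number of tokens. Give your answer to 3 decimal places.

N = 45, V = 32.
√N = 6.708204
R = 32 / 6.708204 = 4.770

4.770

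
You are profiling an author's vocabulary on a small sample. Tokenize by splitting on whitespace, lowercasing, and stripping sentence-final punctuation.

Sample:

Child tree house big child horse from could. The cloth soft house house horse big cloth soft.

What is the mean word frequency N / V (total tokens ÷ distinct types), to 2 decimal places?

1.70

N = 17 tokens, V = 10 types.
Mean frequency = N / V = 17 / 10 = 1.70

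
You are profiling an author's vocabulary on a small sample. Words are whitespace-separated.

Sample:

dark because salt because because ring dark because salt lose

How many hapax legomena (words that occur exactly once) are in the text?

Frequencies: because:4, dark:2, salt:2, ring:1, lose:1
Hapax (freq=1): lose, ring

2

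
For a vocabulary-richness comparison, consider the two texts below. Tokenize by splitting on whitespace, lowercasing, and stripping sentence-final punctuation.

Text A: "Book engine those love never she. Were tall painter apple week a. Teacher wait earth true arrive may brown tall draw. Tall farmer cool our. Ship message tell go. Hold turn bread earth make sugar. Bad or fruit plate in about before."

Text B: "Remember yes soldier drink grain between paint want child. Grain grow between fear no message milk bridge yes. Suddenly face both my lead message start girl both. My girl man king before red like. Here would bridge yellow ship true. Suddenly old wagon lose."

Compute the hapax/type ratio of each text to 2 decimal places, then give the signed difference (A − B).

A: hapax=37, V=39, ratio=0.95
B: hapax=26, V=35, ratio=0.74
Difference = 0.95 − 0.74 = 0.21

0.21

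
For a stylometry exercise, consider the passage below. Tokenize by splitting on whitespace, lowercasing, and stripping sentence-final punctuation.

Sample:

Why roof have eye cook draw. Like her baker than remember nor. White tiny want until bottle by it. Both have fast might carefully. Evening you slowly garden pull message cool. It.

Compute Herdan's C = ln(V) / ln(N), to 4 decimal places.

N = 32, V = 30.
ln(V) = 3.401197, ln(N) = 3.465736
C = 3.401197 / 3.465736 = 0.9814

0.9814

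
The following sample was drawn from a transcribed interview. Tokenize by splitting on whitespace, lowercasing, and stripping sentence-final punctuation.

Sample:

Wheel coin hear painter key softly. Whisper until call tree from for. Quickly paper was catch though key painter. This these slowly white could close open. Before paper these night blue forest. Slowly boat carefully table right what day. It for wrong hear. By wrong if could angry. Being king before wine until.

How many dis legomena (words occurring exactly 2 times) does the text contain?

Frequencies: hear:2, painter:2, key:2, until:2, for:2, paper:2, these:2, slowly:2, could:2, before:2, wrong:2, wheel:1, coin:1, softly:1, whisper:1, call:1, tree:1, from:1, quickly:1, was:1, … (22 more, each freq 1)
Words with frequency 2: before, could, for, hear, key, painter, paper, slowly, these, until, wrong

11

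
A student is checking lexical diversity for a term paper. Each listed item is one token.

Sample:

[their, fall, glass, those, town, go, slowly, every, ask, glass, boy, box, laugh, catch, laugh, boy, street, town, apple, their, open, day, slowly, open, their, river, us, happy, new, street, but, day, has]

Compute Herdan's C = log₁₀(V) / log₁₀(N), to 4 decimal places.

0.8968

N = 33, V = 23.
log₁₀(V) = 1.361728, log₁₀(N) = 1.518514
C = 1.361728 / 1.518514 = 0.8968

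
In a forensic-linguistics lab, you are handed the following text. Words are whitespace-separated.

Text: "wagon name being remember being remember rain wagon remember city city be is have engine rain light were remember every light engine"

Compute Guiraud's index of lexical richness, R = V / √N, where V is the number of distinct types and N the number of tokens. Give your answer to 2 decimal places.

N = 22, V = 13.
√N = 4.690416
R = 13 / 4.690416 = 2.77

2.77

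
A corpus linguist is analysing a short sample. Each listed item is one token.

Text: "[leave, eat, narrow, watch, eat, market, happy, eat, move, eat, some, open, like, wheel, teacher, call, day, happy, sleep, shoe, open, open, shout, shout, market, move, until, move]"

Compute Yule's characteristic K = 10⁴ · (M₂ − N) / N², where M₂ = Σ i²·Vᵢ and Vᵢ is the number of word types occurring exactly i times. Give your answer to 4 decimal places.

Frequencies: eat:4, move:3, open:3, market:2, happy:2, shout:2, leave:1, narrow:1, watch:1, some:1, like:1, wheel:1, teacher:1, call:1, day:1, sleep:1, shoe:1, until:1
N = 28. Frequency spectrum: V_1=12, V_2=3, V_3=2, V_4=1
M₂ = 1²·12 + 2²·3 + 3²·2 + 4²·1 = 58
K = 10000 × (58 − 28) / 28² = 382.6531

382.6531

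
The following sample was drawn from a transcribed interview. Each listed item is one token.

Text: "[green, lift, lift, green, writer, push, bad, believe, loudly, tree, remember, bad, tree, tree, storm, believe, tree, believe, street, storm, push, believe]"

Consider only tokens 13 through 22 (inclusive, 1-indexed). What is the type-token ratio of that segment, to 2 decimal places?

0.50

Segment tokens 13–22: tree, tree, storm, believe, tree, believe, street, storm, push, believe
Segment N = 10, segment V = 5.
TTR = 5 / 10 = 0.50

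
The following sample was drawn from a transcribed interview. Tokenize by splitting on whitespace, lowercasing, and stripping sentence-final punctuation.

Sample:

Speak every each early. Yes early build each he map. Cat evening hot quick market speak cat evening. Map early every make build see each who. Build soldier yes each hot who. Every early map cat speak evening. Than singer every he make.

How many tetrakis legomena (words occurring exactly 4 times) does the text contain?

Frequencies: every:4, each:4, early:4, speak:3, build:3, map:3, cat:3, evening:3, yes:2, he:2, hot:2, make:2, who:2, quick:1, market:1, see:1, soldier:1, than:1, singer:1
Words with frequency 4: each, early, every

3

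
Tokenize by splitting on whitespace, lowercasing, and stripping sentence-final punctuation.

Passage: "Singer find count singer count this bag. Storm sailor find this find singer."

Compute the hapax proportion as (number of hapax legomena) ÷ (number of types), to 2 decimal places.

0.43

Frequencies: singer:3, find:3, count:2, this:2, bag:1, storm:1, sailor:1
Hapax count = 3; type count = 7.
Ratio = 3 / 7 = 0.43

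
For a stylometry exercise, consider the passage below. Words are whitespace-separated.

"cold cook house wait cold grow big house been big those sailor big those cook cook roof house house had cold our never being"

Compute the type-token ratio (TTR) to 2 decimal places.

N = 24 tokens, V = 14 types.
TTR = V / N = 14 / 24 = 0.58

0.58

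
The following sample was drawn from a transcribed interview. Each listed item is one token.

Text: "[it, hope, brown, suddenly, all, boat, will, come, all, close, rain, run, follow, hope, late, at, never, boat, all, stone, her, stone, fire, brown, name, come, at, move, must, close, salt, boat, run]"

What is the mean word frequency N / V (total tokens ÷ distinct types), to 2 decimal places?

N = 33 tokens, V = 22 types.
Mean frequency = N / V = 33 / 22 = 1.50

1.50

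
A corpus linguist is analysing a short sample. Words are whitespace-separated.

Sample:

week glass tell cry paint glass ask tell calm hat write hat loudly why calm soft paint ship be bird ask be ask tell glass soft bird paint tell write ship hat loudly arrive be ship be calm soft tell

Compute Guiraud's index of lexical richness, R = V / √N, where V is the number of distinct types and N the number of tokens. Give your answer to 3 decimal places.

N = 40, V = 16.
√N = 6.324555
R = 16 / 6.324555 = 2.530

2.530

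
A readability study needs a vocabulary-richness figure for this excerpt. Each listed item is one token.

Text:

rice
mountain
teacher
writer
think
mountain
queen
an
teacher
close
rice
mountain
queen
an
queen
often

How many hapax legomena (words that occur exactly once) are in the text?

4

Frequencies: mountain:3, queen:3, rice:2, teacher:2, an:2, writer:1, think:1, close:1, often:1
Hapax (freq=1): close, often, think, writer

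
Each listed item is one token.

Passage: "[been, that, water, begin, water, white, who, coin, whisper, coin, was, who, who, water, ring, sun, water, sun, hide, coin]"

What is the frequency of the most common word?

4

Frequencies: water:4, who:3, coin:3, sun:2, been:1, that:1, begin:1, white:1, whisper:1, was:1, ring:1, hide:1
Most common: 'water' with frequency 4.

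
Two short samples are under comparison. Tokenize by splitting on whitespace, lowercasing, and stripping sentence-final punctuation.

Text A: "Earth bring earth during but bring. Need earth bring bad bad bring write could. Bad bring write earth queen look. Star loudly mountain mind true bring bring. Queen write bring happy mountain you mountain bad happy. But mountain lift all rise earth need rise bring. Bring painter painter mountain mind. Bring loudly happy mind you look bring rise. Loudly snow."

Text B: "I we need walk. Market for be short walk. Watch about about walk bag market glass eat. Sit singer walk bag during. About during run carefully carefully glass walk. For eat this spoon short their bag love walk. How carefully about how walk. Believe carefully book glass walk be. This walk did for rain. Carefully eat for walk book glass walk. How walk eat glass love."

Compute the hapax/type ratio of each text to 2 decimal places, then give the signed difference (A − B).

A: hapax=7, V=22, ratio=0.32
B: hapax=12, V=27, ratio=0.44
Difference = 0.32 − 0.44 = -0.12

-0.12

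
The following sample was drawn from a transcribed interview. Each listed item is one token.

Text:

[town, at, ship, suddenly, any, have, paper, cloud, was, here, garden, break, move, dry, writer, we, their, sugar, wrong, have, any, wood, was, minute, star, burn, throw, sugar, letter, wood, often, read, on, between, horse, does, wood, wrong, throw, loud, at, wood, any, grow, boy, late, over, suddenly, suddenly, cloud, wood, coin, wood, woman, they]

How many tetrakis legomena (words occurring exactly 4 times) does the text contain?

0

Frequencies: wood:6, suddenly:3, any:3, at:2, have:2, cloud:2, was:2, sugar:2, wrong:2, throw:2, town:1, ship:1, paper:1, here:1, garden:1, break:1, move:1, dry:1, writer:1, we:1, … (19 more, each freq 1)
Words with frequency 4: (none)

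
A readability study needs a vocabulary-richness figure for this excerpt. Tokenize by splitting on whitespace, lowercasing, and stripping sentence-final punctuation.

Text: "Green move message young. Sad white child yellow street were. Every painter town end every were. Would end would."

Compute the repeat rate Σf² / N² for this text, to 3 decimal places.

Frequencies: were:2, every:2, end:2, would:2, green:1, move:1, message:1, young:1, sad:1, white:1, child:1, yellow:1, street:1, painter:1, town:1
Σf² = 27; N² = 361
Repeat rate = 27 / 361 = 0.075

0.075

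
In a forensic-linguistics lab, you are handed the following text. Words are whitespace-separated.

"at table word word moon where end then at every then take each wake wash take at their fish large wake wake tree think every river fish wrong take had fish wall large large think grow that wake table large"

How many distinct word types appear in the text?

23

Distinct types: {at, each, end, every, fish, grow, had, large, moon, river, table, take, that, their, then, think, tree, wake, wall, wash, where, word, wrong}
V = 23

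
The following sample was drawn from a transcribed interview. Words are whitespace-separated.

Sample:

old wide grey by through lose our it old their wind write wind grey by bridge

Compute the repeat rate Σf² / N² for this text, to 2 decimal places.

0.09

Frequencies: old:2, grey:2, by:2, wind:2, wide:1, through:1, lose:1, our:1, it:1, their:1, write:1, bridge:1
Σf² = 24; N² = 256
Repeat rate = 24 / 256 = 0.09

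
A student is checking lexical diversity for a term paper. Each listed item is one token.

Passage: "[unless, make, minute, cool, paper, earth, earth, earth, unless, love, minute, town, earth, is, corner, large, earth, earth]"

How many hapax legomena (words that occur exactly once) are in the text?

8

Frequencies: earth:6, unless:2, minute:2, make:1, cool:1, paper:1, love:1, town:1, is:1, corner:1, large:1
Hapax (freq=1): cool, corner, is, large, love, make, paper, town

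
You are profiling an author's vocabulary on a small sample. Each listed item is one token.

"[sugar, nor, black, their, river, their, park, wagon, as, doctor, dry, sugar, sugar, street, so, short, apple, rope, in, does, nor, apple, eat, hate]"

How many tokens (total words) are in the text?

24

Tokens: sugar, nor, black, their, river, their, park, wagon, as, doctor, dry, sugar, sugar, street, so, short, apple, rope, in, does, nor, apple, eat, hate
N = 24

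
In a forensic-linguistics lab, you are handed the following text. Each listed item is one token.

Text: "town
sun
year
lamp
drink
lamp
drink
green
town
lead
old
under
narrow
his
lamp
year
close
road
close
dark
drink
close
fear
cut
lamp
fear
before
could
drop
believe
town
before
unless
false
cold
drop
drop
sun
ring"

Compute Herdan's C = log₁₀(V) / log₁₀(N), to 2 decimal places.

0.87

N = 39, V = 24.
log₁₀(V) = 1.380211, log₁₀(N) = 1.591065
C = 1.380211 / 1.591065 = 0.87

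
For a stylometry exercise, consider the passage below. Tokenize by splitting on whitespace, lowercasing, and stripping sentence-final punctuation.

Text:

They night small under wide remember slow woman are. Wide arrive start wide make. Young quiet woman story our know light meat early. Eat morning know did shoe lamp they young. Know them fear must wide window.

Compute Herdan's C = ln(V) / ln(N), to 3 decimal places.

N = 37, V = 29.
ln(V) = 3.367296, ln(N) = 3.610918
C = 3.367296 / 3.610918 = 0.933

0.933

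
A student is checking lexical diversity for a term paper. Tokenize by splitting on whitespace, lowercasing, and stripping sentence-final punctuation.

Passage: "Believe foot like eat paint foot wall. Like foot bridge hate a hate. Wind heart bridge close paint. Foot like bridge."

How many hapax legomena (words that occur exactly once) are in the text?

Frequencies: foot:4, like:3, bridge:3, paint:2, hate:2, believe:1, eat:1, wall:1, a:1, wind:1, heart:1, close:1
Hapax (freq=1): a, believe, close, eat, heart, wall, wind

7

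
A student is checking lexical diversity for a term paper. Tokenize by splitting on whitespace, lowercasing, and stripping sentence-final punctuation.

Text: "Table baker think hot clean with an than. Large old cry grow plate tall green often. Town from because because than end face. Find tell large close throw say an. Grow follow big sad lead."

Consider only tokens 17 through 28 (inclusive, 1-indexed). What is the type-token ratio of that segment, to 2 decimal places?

Segment tokens 17–28: town, from, because, because, than, end, face, find, tell, large, close, throw
Segment N = 12, segment V = 11.
TTR = 11 / 12 = 0.92

0.92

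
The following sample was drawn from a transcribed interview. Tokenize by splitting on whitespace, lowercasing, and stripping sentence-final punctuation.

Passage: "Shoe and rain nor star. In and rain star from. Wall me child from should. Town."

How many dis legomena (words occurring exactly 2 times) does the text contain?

4

Frequencies: and:2, rain:2, star:2, from:2, shoe:1, nor:1, in:1, wall:1, me:1, child:1, should:1, town:1
Words with frequency 2: and, from, rain, star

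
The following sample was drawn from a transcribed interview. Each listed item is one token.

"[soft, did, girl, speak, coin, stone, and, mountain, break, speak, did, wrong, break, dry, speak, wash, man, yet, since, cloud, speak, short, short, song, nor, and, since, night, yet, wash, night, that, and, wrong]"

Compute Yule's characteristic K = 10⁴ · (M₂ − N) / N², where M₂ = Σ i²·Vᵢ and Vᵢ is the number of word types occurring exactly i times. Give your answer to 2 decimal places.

Frequencies: speak:4, and:3, did:2, break:2, wrong:2, wash:2, yet:2, since:2, short:2, night:2, soft:1, girl:1, coin:1, stone:1, mountain:1, dry:1, man:1, cloud:1, song:1, nor:1, … (1 more, each freq 1)
N = 34. Frequency spectrum: V_1=11, V_2=8, V_3=1, V_4=1
M₂ = 1²·11 + 2²·8 + 3²·1 + 4²·1 = 68
K = 10000 × (68 − 34) / 34² = 294.12

294.12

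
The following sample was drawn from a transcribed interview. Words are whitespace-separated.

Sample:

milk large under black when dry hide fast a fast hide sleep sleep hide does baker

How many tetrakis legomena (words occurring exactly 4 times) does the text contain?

0

Frequencies: hide:3, fast:2, sleep:2, milk:1, large:1, under:1, black:1, when:1, dry:1, a:1, does:1, baker:1
Words with frequency 4: (none)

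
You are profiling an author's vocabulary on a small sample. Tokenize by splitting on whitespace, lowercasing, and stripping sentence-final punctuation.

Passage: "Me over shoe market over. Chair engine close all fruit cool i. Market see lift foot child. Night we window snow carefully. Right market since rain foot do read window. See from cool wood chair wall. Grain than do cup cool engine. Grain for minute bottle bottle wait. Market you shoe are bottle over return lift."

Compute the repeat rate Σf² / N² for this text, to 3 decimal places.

Frequencies: market:4, over:3, cool:3, bottle:3, shoe:2, chair:2, engine:2, see:2, lift:2, foot:2, window:2, do:2, grain:2, me:1, close:1, all:1, fruit:1, i:1, child:1, night:1, … (18 more, each freq 1)
Σf² = 104; N² = 3136
Repeat rate = 104 / 3136 = 0.033

0.033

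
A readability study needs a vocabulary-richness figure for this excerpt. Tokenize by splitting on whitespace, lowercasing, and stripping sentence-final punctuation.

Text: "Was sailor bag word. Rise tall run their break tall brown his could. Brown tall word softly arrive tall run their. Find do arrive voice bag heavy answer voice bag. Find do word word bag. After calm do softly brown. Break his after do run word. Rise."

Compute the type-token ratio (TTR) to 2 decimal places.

0.45

N = 47 tokens, V = 21 types.
TTR = V / N = 21 / 47 = 0.45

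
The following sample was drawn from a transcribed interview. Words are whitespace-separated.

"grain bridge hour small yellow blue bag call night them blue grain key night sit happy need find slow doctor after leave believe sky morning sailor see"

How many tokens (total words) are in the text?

27

Tokens: grain, bridge, hour, small, yellow, blue, bag, call, night, them, blue, grain, key, night, sit, happy, need, find, slow, doctor, after, leave, believe, sky, morning, sailor, see
N = 27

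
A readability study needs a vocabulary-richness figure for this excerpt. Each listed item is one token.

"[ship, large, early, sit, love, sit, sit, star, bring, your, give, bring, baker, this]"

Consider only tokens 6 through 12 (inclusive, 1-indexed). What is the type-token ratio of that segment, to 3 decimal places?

Segment tokens 6–12: sit, sit, star, bring, your, give, bring
Segment N = 7, segment V = 5.
TTR = 5 / 7 = 0.714

0.714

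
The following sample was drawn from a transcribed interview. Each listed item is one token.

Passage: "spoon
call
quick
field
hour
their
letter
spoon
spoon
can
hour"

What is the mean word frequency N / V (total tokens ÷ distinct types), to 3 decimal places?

1.375

N = 11 tokens, V = 8 types.
Mean frequency = N / V = 11 / 8 = 1.375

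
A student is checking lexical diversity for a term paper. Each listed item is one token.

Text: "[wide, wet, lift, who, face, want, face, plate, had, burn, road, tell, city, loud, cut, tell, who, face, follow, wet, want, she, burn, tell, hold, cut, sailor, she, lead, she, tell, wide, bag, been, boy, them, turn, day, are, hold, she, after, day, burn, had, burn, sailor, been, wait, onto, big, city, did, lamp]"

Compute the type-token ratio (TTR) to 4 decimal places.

0.5926

N = 54 tokens, V = 32 types.
TTR = V / N = 32 / 54 = 0.5926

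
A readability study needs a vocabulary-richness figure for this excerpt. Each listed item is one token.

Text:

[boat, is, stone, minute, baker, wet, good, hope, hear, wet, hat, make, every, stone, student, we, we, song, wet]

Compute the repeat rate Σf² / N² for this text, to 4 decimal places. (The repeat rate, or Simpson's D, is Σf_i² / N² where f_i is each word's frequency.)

Frequencies: wet:3, stone:2, we:2, boat:1, is:1, minute:1, baker:1, good:1, hope:1, hear:1, hat:1, make:1, every:1, student:1, song:1
Σf² = 29; N² = 361
Repeat rate = 29 / 361 = 0.0803

0.0803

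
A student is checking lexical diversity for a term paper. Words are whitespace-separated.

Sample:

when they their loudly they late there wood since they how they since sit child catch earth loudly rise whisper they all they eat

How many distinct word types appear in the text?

17

Distinct types: {all, catch, child, earth, eat, how, late, loudly, rise, since, sit, their, there, they, when, whisper, wood}
V = 17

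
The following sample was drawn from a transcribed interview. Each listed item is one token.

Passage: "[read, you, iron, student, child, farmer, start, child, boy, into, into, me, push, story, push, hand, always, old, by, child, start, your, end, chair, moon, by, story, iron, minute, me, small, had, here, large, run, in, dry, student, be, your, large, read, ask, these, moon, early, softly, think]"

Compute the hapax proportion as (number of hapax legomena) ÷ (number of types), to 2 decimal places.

0.62

Frequencies: child:3, read:2, iron:2, student:2, start:2, into:2, me:2, push:2, story:2, by:2, your:2, moon:2, large:2, you:1, farmer:1, boy:1, hand:1, always:1, old:1, end:1, … (14 more, each freq 1)
Hapax count = 21; type count = 34.
Ratio = 21 / 34 = 0.62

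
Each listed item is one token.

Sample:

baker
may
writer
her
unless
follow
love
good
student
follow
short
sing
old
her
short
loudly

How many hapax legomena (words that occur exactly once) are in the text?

Frequencies: her:2, follow:2, short:2, baker:1, may:1, writer:1, unless:1, love:1, good:1, student:1, sing:1, old:1, loudly:1
Hapax (freq=1): baker, good, loudly, love, may, old, sing, student, unless, writer

10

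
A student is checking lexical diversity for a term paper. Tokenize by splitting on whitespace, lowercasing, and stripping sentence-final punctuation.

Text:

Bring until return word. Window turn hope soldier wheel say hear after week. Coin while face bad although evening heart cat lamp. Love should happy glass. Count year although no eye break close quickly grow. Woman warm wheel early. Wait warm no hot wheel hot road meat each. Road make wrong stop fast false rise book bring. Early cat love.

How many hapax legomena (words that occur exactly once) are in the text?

39

Frequencies: wheel:3, bring:2, although:2, cat:2, love:2, no:2, warm:2, early:2, hot:2, road:2, until:1, return:1, word:1, window:1, turn:1, hope:1, soldier:1, say:1, hear:1, after:1, … (29 more, each freq 1)
Hapax (freq=1): after, bad, book, break, close, coin, count, each, evening, eye, face, false, fast, glass, grow, happy, hear, heart, hope, lamp, make, meat, quickly, return, rise, say, should, soldier, stop, turn, until, wait, week, while, window, woman, word, wrong, year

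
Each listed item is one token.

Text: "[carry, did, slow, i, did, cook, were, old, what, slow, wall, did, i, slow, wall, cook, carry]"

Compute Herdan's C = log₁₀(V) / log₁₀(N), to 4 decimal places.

0.7755

N = 17, V = 9.
log₁₀(V) = 0.954243, log₁₀(N) = 1.230449
C = 0.954243 / 1.230449 = 0.7755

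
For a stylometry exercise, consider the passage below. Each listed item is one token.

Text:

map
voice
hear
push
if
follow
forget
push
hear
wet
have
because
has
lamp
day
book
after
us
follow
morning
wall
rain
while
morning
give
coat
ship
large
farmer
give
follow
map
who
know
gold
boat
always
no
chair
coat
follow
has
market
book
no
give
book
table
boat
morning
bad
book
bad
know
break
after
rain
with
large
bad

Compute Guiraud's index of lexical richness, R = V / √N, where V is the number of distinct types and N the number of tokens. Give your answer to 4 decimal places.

4.7767

N = 60, V = 37.
√N = 7.745967
R = 37 / 7.745967 = 4.7767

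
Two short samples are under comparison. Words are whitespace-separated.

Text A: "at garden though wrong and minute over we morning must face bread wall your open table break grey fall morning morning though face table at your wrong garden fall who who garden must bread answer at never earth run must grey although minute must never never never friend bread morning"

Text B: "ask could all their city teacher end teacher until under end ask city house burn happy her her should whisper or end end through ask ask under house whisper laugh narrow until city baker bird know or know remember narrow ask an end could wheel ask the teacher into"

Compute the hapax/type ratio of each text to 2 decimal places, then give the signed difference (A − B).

A: hapax=11, V=26, ratio=0.42
B: hapax=14, V=27, ratio=0.52
Difference = 0.42 − 0.52 = -0.10

-0.10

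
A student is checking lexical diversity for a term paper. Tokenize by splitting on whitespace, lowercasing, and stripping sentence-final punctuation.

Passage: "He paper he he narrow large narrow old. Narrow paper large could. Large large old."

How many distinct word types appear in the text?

Distinct types: {could, he, large, narrow, old, paper}
V = 6

6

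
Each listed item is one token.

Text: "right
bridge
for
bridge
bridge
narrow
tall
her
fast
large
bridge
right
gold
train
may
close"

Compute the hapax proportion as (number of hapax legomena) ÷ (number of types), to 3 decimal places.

Frequencies: bridge:4, right:2, for:1, narrow:1, tall:1, her:1, fast:1, large:1, gold:1, train:1, may:1, close:1
Hapax count = 10; type count = 12.
Ratio = 10 / 12 = 0.833

0.833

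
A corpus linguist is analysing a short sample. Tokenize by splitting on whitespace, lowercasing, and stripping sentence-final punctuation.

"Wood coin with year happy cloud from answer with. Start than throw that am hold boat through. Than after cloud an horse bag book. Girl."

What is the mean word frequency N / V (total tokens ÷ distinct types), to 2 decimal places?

1.14

N = 25 tokens, V = 22 types.
Mean frequency = N / V = 25 / 22 = 1.14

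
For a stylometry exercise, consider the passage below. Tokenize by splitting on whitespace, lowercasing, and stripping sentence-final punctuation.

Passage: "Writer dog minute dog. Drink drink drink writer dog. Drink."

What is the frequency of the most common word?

4

Frequencies: drink:4, dog:3, writer:2, minute:1
Most common: 'drink' with frequency 4.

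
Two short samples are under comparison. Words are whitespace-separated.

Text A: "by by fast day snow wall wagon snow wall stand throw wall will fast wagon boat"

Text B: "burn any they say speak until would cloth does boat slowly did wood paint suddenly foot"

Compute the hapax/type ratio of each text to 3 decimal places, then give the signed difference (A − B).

A: hapax=5, V=10, ratio=0.500
B: hapax=16, V=16, ratio=1.000
Difference = 0.500 − 1.000 = -0.500

-0.500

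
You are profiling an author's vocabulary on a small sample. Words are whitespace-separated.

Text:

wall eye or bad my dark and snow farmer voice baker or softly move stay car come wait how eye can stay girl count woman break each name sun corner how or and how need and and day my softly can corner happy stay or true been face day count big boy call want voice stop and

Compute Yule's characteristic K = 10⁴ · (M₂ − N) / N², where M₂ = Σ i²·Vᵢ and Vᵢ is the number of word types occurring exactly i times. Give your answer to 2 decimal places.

184.67

Frequencies: and:5, or:4, stay:3, how:3, eye:2, my:2, voice:2, softly:2, can:2, count:2, corner:2, day:2, wall:1, bad:1, dark:1, snow:1, farmer:1, baker:1, move:1, car:1, … (18 more, each freq 1)
N = 57. Frequency spectrum: V_1=26, V_2=8, V_3=2, V_4=1, V_5=1
M₂ = 1²·26 + 2²·8 + 3²·2 + 4²·1 + 5²·1 = 117
K = 10000 × (117 − 57) / 57² = 184.67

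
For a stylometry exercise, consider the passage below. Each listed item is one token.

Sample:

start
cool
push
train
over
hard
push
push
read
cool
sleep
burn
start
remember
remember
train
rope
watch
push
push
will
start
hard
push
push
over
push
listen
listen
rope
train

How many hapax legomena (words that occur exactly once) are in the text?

Frequencies: push:8, start:3, train:3, cool:2, over:2, hard:2, remember:2, rope:2, listen:2, read:1, sleep:1, burn:1, watch:1, will:1
Hapax (freq=1): burn, read, sleep, watch, will

5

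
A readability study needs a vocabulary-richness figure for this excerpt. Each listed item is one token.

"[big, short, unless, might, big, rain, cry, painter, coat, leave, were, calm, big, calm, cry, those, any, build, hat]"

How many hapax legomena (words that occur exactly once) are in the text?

Frequencies: big:3, cry:2, calm:2, short:1, unless:1, might:1, rain:1, painter:1, coat:1, leave:1, were:1, those:1, any:1, build:1, hat:1
Hapax (freq=1): any, build, coat, hat, leave, might, painter, rain, short, those, unless, were

12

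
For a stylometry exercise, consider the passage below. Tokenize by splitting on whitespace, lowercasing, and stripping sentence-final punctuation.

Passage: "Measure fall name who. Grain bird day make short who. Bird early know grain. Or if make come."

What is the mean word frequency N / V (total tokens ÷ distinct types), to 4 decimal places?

N = 18 tokens, V = 14 types.
Mean frequency = N / V = 18 / 14 = 1.2857

1.2857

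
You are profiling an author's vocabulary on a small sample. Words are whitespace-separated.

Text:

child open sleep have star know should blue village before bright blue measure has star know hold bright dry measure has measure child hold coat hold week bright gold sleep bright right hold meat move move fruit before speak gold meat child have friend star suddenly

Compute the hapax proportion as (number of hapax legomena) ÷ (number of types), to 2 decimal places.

0.44

Frequencies: bright:4, hold:4, child:3, star:3, measure:3, sleep:2, have:2, know:2, blue:2, before:2, has:2, gold:2, meat:2, move:2, open:1, should:1, village:1, dry:1, coat:1, week:1, … (5 more, each freq 1)
Hapax count = 11; type count = 25.
Ratio = 11 / 25 = 0.44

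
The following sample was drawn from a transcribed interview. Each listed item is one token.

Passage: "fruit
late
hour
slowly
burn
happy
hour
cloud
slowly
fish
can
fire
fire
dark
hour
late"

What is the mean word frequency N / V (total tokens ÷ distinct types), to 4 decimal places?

N = 16 tokens, V = 11 types.
Mean frequency = N / V = 16 / 11 = 1.4545

1.4545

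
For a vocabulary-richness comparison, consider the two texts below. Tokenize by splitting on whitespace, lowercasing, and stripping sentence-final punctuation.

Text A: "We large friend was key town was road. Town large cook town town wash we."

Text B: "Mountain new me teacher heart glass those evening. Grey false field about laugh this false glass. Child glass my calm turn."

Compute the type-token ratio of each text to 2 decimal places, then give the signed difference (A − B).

TTR(A) = 9/15 = 0.60
TTR(B) = 18/21 = 0.86
Difference = 0.60 − 0.86 = -0.26

-0.26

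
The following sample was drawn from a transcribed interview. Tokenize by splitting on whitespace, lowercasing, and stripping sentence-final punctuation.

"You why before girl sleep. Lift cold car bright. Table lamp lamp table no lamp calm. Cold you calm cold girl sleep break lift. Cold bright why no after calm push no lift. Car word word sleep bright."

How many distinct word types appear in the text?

17

Distinct types: {after, before, break, bright, calm, car, cold, girl, lamp, lift, no, push, sleep, table, why, word, you}
V = 17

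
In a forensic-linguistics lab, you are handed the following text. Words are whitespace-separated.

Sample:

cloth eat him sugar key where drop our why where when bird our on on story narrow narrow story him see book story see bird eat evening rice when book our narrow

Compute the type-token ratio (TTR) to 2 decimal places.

N = 32 tokens, V = 18 types.
TTR = V / N = 18 / 32 = 0.56

0.56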